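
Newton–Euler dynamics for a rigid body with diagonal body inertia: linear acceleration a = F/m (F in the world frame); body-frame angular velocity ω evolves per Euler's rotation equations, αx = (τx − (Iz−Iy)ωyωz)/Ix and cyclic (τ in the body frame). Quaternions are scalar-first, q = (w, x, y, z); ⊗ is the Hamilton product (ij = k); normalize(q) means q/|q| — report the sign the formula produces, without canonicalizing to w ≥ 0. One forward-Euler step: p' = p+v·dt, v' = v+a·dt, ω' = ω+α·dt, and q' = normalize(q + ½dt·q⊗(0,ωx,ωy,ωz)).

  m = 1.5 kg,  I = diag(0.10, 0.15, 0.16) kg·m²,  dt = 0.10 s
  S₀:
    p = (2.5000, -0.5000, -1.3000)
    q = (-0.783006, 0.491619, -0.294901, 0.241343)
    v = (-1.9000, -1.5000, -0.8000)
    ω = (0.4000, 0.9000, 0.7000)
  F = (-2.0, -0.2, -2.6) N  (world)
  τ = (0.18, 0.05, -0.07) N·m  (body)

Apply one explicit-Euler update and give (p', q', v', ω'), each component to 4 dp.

p' = (2.3100, -0.6500, -1.3800)
q' = (-0.7866, 0.4539, -0.3419, 0.2415)
v' = (-2.0333, -1.5133, -0.9733)
ω' = (0.5737, 0.9445, 0.6450)

angular accel α = (1.7370, 0.4453, -0.5500)
ω + α·dt = (0.5737, 0.9445, 0.6450)
Hamilton product q⊗(0,ω) = (-0.1001768, -0.7368418, -0.9523015, 0.0123133)
q + ½dt·q⊗(0,ω), renormalized = (-0.7866, 0.4539, -0.3419, 0.2415)
new position p' = (2.3100, -0.6500, -1.3800)
v + (F/m)dt = (-2.0333, -1.5133, -0.9733)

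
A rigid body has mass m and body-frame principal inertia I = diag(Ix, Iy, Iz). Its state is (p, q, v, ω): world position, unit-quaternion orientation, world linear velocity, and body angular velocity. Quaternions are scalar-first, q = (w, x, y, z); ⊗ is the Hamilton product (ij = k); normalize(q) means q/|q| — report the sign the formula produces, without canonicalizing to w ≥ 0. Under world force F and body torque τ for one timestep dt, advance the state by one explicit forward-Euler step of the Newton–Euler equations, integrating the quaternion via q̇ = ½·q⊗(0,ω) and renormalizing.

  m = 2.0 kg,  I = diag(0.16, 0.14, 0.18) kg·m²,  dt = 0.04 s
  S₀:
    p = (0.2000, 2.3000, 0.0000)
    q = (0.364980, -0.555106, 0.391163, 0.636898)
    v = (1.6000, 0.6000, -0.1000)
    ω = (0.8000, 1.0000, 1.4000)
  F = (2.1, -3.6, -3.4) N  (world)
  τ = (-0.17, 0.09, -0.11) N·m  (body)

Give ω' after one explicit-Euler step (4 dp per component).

ω' = (0.7435, 1.0321, 1.3791)

ω×(Iω) gyroscopic = (0.0560, -0.0224, -0.0160)
α = I⁻¹(τ − ω×Iω) = (-1.4125, 0.8029, -0.5222)
ω + α·dt = (0.7435, 1.0321, 1.3791)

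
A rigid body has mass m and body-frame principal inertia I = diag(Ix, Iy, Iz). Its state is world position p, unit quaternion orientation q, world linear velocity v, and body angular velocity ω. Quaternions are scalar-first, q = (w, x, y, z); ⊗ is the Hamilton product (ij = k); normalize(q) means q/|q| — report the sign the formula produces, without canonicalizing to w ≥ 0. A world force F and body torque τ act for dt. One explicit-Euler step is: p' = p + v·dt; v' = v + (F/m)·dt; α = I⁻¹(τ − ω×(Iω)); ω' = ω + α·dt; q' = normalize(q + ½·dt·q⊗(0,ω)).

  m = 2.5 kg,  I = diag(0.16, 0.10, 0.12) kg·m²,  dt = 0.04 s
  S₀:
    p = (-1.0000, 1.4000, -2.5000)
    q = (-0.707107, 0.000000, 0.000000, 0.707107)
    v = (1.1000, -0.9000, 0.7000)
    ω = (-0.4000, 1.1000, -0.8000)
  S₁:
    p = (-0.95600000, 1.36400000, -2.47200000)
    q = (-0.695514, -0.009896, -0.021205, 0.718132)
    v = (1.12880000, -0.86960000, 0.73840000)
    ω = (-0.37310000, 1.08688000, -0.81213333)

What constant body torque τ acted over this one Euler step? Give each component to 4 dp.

Δω = ω₁−ω₀ = (0.02690000, -0.01312000, -0.01213333)
applied torque τ = (0.0900, -0.0200, -0.0100)

τ = (0.0900, -0.0200, -0.0100)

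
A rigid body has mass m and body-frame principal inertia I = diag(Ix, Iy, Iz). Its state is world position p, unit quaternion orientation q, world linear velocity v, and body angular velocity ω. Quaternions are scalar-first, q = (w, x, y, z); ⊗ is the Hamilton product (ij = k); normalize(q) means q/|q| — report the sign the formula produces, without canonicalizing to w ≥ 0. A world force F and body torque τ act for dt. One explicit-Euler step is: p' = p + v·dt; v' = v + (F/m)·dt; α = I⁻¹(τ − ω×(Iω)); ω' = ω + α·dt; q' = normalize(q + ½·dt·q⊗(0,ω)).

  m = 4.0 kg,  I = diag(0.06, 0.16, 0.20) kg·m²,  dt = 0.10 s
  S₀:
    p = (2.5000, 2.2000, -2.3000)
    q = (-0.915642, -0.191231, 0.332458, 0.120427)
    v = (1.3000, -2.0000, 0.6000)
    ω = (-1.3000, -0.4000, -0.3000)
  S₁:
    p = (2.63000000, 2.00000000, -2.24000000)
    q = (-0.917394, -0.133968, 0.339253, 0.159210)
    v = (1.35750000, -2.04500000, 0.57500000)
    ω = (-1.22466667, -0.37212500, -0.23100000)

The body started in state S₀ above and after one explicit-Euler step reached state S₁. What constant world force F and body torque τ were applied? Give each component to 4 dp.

F = (2.3000, -1.8000, -1.0000)
τ = (0.0500, -0.0100, 0.1900)

Δv = v₁−v₀ = (0.05750000, -0.04500000, -0.02500000)
applied force F = (2.3000, -1.8000, -1.0000)
Δω = ω₁−ω₀ = (0.07533333, 0.02787500, 0.06900000)
I·α + gyro = (0.0500, -0.0100, 0.1900)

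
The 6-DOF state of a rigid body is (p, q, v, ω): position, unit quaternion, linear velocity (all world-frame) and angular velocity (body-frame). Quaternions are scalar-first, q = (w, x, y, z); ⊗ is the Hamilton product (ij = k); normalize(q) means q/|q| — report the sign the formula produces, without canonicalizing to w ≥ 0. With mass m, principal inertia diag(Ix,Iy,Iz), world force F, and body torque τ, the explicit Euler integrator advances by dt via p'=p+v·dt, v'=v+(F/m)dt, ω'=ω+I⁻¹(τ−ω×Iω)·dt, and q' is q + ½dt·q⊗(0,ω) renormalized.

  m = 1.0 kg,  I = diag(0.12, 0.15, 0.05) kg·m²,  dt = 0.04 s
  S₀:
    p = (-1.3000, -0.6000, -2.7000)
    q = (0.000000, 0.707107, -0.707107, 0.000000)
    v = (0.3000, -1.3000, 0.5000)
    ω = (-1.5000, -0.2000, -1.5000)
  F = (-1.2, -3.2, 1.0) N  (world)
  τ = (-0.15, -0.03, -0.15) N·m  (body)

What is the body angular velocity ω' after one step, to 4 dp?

angular accel α = (-1.0000, -1.2500, -3.1800)
ω' = ω + α·dt = (-1.5400, -0.2500, -1.6272)

ω' = (-1.5400, -0.2500, -1.6272)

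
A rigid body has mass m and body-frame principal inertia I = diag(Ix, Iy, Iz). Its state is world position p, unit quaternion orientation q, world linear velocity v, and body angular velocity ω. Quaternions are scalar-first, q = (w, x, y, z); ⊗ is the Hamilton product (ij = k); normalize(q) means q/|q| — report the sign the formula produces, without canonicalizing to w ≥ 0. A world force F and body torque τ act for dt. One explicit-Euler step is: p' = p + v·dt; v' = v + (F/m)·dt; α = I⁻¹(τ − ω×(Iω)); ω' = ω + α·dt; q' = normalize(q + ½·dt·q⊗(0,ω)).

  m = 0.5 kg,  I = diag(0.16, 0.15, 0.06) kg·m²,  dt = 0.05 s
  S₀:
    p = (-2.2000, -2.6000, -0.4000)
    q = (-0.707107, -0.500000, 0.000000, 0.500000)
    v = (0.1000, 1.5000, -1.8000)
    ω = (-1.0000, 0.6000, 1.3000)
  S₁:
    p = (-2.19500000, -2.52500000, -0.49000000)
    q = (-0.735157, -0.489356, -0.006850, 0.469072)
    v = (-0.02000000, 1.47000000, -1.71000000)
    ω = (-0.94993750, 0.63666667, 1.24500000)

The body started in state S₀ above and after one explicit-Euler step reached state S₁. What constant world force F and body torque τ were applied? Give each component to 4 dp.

F = (-1.2000, -0.3000, 0.9000)
τ = (0.0900, -0.0200, -0.0600)

velocity change Δv = (-0.12000000, -0.03000000, 0.09000000)
applied force F = (-1.2000, -0.3000, 0.9000)
rate change Δω = (0.05006250, 0.03666667, -0.05500000)
ω₀×(Iω₀) = (-0.0702, -0.1300, 0.0060)
I·α + gyro = (0.0900, -0.0200, -0.0600)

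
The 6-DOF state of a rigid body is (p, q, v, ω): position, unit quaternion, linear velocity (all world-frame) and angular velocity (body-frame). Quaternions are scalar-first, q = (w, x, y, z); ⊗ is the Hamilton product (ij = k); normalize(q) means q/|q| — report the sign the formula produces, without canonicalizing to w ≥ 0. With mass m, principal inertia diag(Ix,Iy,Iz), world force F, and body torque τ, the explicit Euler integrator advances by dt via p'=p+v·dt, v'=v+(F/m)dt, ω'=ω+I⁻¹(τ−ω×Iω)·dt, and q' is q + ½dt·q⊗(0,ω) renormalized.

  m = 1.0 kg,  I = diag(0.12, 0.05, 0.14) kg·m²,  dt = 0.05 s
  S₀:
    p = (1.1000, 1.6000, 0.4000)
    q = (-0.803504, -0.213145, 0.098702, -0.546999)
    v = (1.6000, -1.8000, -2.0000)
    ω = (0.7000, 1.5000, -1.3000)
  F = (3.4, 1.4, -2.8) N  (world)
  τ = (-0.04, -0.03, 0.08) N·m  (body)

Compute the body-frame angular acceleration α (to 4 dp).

gyro term ω×Iω = (-0.1755, 0.0182, -0.0735)
α = I⁻¹(τ − ω×Iω) = (1.1292, -0.9640, 1.0964)

α = (1.1292, -0.9640, 1.0964)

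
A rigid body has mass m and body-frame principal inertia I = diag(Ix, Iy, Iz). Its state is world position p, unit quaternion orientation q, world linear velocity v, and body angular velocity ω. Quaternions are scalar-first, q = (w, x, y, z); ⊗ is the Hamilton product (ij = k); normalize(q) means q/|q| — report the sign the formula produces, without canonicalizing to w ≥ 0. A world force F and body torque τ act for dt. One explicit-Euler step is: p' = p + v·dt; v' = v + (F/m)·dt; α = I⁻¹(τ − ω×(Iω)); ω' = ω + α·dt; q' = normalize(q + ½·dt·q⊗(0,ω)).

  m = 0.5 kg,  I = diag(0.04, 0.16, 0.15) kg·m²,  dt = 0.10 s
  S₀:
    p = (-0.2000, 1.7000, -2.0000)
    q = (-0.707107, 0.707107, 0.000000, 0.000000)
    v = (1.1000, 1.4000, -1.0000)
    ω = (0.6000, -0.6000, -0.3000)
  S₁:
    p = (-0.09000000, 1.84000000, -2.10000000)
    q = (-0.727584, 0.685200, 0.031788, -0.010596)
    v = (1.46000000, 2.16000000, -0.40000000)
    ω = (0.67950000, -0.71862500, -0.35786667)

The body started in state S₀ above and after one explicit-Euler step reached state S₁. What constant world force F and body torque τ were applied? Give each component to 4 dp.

ω₁ − ω₀ = (0.07950000, -0.11862500, -0.05786667)
τ = I·(Δω/dt) + ω₀×(Iω₀) = (0.0300, -0.1700, -0.1300)
v₁ − v₀ = (0.36000000, 0.76000000, 0.60000000)
applied force F = (1.8000, 3.8000, 3.0000)

F = (1.8000, 3.8000, 3.0000)
τ = (0.0300, -0.1700, -0.1300)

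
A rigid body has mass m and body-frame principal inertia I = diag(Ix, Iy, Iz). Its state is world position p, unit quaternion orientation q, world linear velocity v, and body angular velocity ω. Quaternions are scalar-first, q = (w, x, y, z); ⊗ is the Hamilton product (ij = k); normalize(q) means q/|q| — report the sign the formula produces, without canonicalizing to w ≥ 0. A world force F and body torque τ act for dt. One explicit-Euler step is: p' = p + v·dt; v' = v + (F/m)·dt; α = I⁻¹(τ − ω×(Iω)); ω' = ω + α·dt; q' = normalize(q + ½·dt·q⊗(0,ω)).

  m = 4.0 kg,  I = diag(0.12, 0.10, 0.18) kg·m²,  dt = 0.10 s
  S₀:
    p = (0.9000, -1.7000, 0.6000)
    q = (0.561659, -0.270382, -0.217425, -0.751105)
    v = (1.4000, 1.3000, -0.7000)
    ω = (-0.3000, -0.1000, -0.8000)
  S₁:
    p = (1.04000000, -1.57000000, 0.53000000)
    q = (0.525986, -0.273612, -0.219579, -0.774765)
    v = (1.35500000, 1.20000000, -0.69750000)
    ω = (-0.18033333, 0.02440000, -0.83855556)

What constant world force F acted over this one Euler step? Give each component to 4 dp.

F = (-1.8000, -4.0000, 0.1000)

v₁ − v₀ = (-0.04500000, -0.10000000, 0.00250000)
F = m·Δv/dt = (-1.8000, -4.0000, 0.1000)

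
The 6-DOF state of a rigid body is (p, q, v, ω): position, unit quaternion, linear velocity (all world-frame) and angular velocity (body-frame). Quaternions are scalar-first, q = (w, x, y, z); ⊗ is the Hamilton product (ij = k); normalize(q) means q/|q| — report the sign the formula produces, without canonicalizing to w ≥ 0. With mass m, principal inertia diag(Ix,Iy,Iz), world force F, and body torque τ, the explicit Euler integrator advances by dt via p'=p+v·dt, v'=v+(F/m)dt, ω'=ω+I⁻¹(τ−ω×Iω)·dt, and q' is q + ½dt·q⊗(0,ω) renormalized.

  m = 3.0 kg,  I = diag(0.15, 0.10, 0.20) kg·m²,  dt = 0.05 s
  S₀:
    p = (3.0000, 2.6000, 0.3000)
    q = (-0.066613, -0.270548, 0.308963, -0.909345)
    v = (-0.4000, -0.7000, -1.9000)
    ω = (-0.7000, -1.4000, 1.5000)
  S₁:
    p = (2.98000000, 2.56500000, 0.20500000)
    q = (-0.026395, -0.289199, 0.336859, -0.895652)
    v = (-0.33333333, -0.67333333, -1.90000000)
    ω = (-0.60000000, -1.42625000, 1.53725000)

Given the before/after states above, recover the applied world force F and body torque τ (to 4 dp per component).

v₁ − v₀ = (0.06666667, 0.02666667, 0.00000000)
applied force F = (4.0000, 1.6000, 0.0000)
Δω = ω₁−ω₀ = (0.10000000, -0.02625000, 0.03725000)
precession coupling = (-0.2100, 0.0525, -0.0490)
τ = I·(Δω/dt) + ω₀×(Iω₀) = (0.0900, 0.0000, 0.1000)

F = (4.0000, 1.6000, 0.0000)
τ = (0.0900, 0.0000, 0.1000)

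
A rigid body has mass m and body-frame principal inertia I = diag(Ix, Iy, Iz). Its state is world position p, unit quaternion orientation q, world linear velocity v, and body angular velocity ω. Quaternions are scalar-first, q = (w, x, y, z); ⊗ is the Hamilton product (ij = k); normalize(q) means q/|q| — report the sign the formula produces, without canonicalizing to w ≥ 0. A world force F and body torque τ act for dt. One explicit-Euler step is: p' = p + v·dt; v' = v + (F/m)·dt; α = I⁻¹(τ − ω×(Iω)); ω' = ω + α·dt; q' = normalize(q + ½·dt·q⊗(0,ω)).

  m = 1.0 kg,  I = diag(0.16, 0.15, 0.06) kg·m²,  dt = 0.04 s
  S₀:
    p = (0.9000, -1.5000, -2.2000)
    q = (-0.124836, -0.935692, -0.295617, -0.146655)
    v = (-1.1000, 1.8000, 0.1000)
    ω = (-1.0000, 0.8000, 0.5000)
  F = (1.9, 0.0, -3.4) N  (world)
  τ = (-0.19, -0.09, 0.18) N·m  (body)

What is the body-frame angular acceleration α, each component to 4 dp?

ω×(Iω) gyroscopic = (-0.0360, -0.0500, 0.0080)
α = I⁻¹(τ − ω×Iω) = (-0.9625, -0.2667, 2.8667)

α = (-0.9625, -0.2667, 2.8667)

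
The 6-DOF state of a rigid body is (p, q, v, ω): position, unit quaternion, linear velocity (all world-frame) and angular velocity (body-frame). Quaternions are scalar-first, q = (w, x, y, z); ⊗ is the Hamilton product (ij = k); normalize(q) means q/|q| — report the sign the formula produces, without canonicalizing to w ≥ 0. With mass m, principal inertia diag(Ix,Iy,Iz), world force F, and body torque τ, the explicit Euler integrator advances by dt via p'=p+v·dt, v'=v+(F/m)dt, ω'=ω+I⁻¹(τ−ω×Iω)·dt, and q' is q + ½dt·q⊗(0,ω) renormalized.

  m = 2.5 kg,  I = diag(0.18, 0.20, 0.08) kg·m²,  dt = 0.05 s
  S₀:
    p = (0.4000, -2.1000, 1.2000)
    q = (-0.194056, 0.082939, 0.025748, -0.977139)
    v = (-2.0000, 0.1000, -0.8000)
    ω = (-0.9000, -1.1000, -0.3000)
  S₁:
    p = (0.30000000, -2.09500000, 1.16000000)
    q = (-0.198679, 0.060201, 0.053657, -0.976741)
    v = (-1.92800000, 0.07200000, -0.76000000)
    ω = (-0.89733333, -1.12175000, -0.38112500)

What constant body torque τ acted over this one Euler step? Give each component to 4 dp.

τ = (-0.0300, -0.0600, -0.1100)

rate change Δω = (0.00266667, -0.02175000, -0.08112500)
I·α + gyro = (-0.0300, -0.0600, -0.1100)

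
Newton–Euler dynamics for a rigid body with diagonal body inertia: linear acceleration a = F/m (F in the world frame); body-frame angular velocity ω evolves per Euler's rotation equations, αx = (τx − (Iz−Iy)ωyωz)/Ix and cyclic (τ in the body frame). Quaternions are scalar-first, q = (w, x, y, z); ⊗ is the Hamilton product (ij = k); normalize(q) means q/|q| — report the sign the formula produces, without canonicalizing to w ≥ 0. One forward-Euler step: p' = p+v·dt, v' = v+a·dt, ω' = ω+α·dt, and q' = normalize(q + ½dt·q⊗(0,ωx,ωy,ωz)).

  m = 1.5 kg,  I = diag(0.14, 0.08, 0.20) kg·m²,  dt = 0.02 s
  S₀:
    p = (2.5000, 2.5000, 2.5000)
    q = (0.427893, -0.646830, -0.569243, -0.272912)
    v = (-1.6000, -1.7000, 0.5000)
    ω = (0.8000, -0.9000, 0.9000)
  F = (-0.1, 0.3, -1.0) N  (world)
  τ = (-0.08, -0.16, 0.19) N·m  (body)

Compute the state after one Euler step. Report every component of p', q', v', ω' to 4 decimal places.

p' = (2.4680, 2.4660, 2.5100)
q' = (0.4304, -0.6509, -0.5694, -0.2587)
v' = (-1.6013, -1.6960, 0.4867)
ω' = (0.8025, -0.9292, 0.9147)

gyro term ω×Iω = (-0.0972, -0.0432, 0.0432)
α = I⁻¹(τ − ω×Iω) = (0.1229, -1.4600, 0.7340)
new body rate ω' = (0.8025, -0.9292, 0.9147)
2q̇ = q⊗(0,ω) = (0.2507661, -0.4156251, -0.0212863, 1.4226451)
updated quaternion q' = (0.4304, -0.6509, -0.5694, -0.2587)
p + v·dt = (2.4680, 2.4660, 2.5100)
v' = v + a·dt = (-1.6013, -1.6960, 0.4867)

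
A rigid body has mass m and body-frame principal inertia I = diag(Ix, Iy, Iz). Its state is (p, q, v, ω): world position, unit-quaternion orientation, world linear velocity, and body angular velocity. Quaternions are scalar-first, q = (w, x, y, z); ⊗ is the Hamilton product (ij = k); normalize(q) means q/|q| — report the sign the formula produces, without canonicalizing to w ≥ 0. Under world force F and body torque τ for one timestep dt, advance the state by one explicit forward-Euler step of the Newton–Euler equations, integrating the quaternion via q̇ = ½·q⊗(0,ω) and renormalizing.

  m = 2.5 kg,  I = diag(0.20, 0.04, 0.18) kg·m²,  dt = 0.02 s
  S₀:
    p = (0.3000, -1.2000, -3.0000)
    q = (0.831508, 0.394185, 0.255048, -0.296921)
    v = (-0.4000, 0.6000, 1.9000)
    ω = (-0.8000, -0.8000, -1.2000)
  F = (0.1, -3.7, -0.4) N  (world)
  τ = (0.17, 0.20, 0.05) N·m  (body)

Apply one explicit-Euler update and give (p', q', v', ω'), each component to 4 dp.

p' = (0.2920, -1.1880, -2.9620)
q' = (0.8330, 0.3820, 0.2555, -0.3080)
v' = (-0.3992, 0.5704, 1.8968)
ω' = (-0.7964, -0.7096, -1.1831)

ω×(Iω) gyroscopic = (0.1344, 0.0192, -0.1024)
α = I⁻¹(τ − ω×Iω) = (0.1780, 4.5200, 0.8467)
new body rate ω' = (-0.7964, -0.7096, -1.1831)
q⊗(0,ω) = (0.1630812, -1.2088008, 0.0453524, -1.1091192)
q' = normalize(q + ½dt·q⊗(0,ω)) = (0.8330, 0.3820, 0.2555, -0.3080)
a = F/m = (0.0400, -1.4800, -0.1600)
new position p' = (0.2920, -1.1880, -2.9620)
new velocity v' = (-0.3992, 0.5704, 1.8968)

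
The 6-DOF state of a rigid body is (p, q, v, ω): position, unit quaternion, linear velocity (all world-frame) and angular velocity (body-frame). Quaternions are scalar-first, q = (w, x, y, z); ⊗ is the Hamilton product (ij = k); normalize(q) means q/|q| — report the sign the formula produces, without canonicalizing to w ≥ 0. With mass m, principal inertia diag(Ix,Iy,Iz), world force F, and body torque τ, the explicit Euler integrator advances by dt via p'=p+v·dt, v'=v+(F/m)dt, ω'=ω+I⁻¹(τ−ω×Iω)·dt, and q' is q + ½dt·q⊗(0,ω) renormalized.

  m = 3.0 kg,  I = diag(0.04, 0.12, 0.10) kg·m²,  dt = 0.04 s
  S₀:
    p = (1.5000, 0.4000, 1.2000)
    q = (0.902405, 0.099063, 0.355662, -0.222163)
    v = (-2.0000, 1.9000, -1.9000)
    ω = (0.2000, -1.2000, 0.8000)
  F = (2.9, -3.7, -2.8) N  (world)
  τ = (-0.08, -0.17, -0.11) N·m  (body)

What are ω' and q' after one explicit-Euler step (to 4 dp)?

precession coupling ω×(Iω) = (0.0192, -0.0096, -0.0192)
(τ − ω×Iω)/I = (-2.4800, -1.3367, -0.9080)
ω + α·dt = (0.1008, -1.2535, 0.7637)
Hamilton product q⊗(0,ω) = (0.5847122, 0.1984150, -1.2065690, 0.5319160)
q + ½dt·q⊗(0,ω), renormalized = (0.9137, 0.1030, 0.3314, -0.2114)

ω' = (0.1008, -1.2535, 0.7637)
q' = (0.9137, 0.1030, 0.3314, -0.2114)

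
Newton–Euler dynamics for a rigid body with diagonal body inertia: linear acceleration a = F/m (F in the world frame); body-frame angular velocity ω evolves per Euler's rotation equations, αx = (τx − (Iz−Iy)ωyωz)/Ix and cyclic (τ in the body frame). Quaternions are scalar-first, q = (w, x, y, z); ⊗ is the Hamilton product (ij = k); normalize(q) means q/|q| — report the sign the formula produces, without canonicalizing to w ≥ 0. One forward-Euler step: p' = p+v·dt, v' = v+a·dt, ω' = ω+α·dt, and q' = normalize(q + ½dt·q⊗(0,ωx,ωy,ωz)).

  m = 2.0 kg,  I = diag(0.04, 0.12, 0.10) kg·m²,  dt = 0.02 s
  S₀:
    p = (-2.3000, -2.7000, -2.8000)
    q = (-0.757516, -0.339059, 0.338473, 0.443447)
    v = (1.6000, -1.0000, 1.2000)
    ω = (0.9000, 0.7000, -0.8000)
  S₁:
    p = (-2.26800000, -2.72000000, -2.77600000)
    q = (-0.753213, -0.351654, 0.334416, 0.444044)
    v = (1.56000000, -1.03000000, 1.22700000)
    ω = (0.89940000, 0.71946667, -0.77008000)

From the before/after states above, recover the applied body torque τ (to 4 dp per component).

τ = (0.0100, 0.1600, 0.2000)

rate change Δω = (-0.00060000, 0.01946667, 0.02992000)
gyro term ω₀×Iω₀ = (0.0112, 0.0432, 0.0504)
applied torque τ = (0.0100, 0.1600, 0.2000)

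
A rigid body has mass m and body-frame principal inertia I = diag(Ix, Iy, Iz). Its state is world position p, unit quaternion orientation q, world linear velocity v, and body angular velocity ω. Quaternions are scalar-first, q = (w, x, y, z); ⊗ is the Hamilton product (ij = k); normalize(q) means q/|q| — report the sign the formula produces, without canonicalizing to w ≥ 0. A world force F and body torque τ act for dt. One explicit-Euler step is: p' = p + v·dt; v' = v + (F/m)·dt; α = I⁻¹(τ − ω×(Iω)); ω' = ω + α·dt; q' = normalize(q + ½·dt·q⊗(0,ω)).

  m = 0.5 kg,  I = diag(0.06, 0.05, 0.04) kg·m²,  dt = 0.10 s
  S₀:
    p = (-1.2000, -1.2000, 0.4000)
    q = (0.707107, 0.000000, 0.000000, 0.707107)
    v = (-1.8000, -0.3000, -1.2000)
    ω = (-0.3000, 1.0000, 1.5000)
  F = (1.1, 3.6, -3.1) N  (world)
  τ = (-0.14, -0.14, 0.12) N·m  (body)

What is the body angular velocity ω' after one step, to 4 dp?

gyro term ω×Iω = (-0.0150, -0.0090, 0.0030)
α = I⁻¹(τ − ω×Iω) = (-2.0833, -2.6200, 2.9250)
ω' = ω + α·dt = (-0.5083, 0.7380, 1.7925)

ω' = (-0.5083, 0.7380, 1.7925)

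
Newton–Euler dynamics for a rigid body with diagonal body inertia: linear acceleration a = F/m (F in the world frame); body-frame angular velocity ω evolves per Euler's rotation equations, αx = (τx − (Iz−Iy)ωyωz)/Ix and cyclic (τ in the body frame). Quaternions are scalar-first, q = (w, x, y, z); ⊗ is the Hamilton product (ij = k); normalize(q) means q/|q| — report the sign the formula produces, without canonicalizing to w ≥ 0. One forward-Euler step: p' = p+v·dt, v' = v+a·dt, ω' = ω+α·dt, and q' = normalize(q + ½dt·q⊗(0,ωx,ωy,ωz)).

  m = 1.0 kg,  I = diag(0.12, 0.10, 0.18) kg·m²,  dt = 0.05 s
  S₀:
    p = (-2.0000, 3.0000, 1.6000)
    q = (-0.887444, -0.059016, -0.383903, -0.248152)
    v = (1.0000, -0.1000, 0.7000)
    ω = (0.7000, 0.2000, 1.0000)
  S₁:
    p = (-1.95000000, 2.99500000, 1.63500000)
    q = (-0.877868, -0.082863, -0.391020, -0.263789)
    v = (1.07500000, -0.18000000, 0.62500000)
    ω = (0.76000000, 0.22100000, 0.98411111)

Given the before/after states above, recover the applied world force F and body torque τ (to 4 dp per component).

F = (1.5000, -1.6000, -1.5000)
τ = (0.1600, 0.0000, -0.0600)

Δv = v₁−v₀ = (0.07500000, -0.08000000, -0.07500000)
F = m·Δv/dt = (1.5000, -1.6000, -1.5000)
rate change Δω = (0.06000000, 0.02100000, -0.01588889)
gyro term ω₀×Iω₀ = (0.0160, -0.0420, -0.0028)
I·α + gyro = (0.1600, 0.0000, -0.0600)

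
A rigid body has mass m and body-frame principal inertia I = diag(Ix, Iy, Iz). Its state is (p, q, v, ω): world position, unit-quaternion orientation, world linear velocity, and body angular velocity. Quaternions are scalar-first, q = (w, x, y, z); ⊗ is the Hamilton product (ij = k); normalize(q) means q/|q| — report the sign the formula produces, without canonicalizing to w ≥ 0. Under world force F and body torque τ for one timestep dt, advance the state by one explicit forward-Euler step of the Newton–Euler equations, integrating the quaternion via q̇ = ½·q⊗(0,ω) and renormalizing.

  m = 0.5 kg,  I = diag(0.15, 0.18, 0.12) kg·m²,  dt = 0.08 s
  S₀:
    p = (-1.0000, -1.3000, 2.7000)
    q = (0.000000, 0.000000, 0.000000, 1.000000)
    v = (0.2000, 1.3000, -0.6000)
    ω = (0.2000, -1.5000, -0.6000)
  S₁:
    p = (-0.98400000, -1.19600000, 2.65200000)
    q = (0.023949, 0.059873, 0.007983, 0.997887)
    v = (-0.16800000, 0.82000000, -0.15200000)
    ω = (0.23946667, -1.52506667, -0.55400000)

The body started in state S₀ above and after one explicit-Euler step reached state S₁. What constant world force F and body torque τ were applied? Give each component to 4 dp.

rate change Δω = (0.03946667, -0.02506667, 0.04600000)
I·α + gyro = (0.0200, -0.0600, 0.0600)
velocity change Δv = (-0.36800000, -0.48000000, 0.44800000)
F = m·Δv/dt = (-2.3000, -3.0000, 2.8000)

F = (-2.3000, -3.0000, 2.8000)
τ = (0.0200, -0.0600, 0.0600)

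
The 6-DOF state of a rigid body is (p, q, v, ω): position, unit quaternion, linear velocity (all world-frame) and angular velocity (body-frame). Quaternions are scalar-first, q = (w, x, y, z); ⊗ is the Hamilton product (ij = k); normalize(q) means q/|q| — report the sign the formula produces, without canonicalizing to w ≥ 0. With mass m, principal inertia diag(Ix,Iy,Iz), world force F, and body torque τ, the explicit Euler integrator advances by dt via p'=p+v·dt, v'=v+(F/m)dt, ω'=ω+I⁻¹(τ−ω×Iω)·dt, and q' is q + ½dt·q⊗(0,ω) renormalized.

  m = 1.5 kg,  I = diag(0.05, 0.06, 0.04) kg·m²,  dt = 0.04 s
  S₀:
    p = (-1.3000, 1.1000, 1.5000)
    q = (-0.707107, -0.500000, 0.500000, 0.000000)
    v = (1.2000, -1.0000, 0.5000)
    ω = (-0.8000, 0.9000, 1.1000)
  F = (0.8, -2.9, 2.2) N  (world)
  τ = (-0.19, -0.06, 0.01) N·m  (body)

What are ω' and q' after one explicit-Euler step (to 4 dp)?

ω' = (-0.9362, 0.8659, 1.1172)
q' = (-0.7237, -0.4774, 0.4980, -0.0165)

angular accel α = (-3.4040, -0.8533, 0.4300)
ω + α·dt = (-0.9362, 0.8659, 1.1172)
q⊗(0,ω) = (-0.8500000, 1.1156856, -0.0863963, -0.8278177)
updated quaternion q' = (-0.7237, -0.4774, 0.4980, -0.0165)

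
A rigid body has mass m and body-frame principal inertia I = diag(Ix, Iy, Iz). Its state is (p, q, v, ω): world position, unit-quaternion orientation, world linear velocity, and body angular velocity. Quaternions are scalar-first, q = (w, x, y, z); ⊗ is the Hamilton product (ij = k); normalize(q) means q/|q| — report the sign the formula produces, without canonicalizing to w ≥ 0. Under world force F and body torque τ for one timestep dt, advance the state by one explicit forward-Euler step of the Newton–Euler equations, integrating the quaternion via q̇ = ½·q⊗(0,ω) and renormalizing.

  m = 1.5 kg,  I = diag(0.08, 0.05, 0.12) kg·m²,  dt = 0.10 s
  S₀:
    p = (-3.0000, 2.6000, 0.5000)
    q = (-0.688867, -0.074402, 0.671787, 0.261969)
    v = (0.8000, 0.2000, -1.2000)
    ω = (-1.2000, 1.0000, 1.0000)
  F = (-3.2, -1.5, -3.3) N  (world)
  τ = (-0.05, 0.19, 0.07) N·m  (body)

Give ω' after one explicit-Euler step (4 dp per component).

ω×(Iω) gyroscopic = (0.0700, 0.0480, 0.0360)
angular accel α = (-1.5000, 2.8400, 0.2833)
ω' = ω + α·dt = (-1.3500, 1.2840, 1.0283)

ω' = (-1.3500, 1.2840, 1.0283)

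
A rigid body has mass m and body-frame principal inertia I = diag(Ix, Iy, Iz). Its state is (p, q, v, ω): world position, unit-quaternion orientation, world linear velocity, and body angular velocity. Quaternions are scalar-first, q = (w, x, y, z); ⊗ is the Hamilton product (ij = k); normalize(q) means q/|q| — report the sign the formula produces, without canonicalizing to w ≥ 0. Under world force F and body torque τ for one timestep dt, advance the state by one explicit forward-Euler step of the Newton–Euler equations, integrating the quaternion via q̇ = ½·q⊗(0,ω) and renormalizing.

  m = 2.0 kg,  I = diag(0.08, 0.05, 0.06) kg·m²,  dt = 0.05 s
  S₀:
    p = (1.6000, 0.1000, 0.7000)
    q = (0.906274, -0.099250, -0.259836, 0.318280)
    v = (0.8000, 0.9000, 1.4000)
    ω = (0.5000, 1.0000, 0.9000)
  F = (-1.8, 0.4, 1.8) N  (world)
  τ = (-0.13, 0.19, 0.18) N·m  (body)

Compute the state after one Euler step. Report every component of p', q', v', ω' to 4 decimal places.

α = I⁻¹(τ − ω×Iω) = (-1.7375, 3.6200, 3.2500)
new body rate ω' = (0.4131, 1.1810, 1.0625)
Hamilton product q⊗(0,ω) = (0.0230090, -0.0989954, 1.1547390, 0.8463146)
q' = normalize(q + ½dt·q⊗(0,ω)) = (0.9063, -0.1017, -0.2308, 0.3392)
a = (-0.9000, 0.2000, 0.9000)
p' = p + v·dt = (1.6400, 0.1450, 0.7700)
v + (F/m)dt = (0.7550, 0.9100, 1.4450)

p' = (1.6400, 0.1450, 0.7700)
q' = (0.9063, -0.1017, -0.2308, 0.3392)
v' = (0.7550, 0.9100, 1.4450)
ω' = (0.4131, 1.1810, 1.0625)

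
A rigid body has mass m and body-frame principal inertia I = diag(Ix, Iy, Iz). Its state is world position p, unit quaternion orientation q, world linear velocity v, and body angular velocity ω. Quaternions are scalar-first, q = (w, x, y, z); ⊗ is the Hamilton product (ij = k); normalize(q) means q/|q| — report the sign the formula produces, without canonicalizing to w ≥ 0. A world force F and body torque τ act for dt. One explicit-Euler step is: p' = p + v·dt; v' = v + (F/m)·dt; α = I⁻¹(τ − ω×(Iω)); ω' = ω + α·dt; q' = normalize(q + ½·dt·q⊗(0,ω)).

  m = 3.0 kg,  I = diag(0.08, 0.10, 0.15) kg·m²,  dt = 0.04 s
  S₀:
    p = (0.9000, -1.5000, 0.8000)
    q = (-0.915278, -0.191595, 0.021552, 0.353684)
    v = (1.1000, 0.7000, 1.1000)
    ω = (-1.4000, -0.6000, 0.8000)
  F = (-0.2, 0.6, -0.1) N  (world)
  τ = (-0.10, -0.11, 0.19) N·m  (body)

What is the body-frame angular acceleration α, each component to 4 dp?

gyro term ω×Iω = (-0.0240, 0.0784, 0.0168)
(τ − ω×Iω)/I = (-0.9500, -1.8840, 1.1547)

α = (-0.9500, -1.8840, 1.1547)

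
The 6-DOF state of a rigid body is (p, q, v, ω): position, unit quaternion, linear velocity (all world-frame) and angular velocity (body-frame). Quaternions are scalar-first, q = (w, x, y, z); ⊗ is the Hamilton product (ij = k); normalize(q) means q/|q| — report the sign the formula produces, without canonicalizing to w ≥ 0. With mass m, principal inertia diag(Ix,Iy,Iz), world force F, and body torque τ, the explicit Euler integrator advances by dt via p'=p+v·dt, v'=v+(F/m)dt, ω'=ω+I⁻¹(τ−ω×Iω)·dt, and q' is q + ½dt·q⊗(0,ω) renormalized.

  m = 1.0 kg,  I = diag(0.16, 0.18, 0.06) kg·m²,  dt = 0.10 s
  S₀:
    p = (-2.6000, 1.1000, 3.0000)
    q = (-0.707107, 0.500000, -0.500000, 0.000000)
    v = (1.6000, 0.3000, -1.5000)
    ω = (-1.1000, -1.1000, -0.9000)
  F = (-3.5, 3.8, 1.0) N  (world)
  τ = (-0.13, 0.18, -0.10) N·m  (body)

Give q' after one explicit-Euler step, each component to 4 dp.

q' = (-0.7043, 0.5591, -0.4368, -0.0231)

2q̇ = q⊗(0,ω) = (0.0000000, 1.2278177, 1.2278177, -0.4636037)
q + ½dt·q⊗(0,ω), renormalized = (-0.7043, 0.5591, -0.4368, -0.0231)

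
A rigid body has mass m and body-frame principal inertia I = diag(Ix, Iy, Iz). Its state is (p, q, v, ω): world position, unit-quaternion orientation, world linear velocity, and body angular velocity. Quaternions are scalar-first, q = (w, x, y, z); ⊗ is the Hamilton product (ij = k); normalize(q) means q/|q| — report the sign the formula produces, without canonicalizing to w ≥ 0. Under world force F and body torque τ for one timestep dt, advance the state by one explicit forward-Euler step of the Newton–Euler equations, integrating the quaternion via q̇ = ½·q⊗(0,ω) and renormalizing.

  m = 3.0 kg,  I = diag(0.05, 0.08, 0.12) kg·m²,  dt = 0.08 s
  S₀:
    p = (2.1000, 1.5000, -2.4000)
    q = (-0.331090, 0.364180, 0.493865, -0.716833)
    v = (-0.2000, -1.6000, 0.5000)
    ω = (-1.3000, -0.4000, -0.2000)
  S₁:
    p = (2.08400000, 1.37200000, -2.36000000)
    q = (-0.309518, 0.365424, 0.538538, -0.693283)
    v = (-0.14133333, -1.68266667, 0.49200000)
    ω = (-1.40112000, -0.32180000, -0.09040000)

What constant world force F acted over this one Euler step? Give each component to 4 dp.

F = (2.2000, -3.1000, -0.3000)

v₁ − v₀ = (0.05866667, -0.08266667, -0.00800000)
m·(v₁−v₀)/dt = (2.2000, -3.1000, -0.3000)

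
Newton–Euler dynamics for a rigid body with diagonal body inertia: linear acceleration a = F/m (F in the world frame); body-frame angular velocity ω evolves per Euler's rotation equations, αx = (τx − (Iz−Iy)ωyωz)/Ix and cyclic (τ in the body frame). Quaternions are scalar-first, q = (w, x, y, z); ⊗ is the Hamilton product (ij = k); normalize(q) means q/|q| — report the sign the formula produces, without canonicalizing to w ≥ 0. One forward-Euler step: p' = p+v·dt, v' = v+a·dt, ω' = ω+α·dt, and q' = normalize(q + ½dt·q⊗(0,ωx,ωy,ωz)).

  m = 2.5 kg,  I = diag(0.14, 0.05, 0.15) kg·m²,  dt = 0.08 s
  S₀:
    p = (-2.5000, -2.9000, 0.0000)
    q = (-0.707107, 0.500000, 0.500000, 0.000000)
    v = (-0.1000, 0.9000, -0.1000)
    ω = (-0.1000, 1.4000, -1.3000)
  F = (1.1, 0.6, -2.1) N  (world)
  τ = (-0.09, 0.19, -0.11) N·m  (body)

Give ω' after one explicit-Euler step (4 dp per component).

ω' = (-0.0474, 1.7061, -1.3654)

precession coupling ω×(Iω) = (-0.1820, -0.0013, 0.0126)
angular accel α = (0.6571, 3.8260, -0.8173)
new body rate ω' = (-0.0474, 1.7061, -1.3654)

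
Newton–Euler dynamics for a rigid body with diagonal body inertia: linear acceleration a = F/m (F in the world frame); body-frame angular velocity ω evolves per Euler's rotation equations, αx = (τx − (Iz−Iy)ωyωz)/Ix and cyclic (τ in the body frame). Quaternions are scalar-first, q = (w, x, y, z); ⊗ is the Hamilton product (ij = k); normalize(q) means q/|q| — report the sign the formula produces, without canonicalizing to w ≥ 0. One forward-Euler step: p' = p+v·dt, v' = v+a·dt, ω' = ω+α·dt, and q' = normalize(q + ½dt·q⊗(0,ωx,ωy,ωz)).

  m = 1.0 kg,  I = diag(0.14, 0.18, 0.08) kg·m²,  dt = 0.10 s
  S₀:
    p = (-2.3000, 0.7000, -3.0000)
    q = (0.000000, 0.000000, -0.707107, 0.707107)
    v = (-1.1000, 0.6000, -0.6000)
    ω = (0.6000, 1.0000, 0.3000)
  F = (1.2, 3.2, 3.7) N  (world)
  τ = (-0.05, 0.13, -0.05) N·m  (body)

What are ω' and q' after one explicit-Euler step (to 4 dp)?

gyro term ω×Iω = (-0.0300, 0.0108, 0.0240)
angular accel α = (-0.1429, 0.6622, -0.9250)
ω + α·dt = (0.5857, 1.0662, 0.2075)
2q̇ = q⊗(0,ω) = (0.4949749, -0.9192391, 0.4242642, 0.4242642)
updated quaternion q' = (0.0247, -0.0459, -0.6847, 0.7270)

ω' = (0.5857, 1.0662, 0.2075)
q' = (0.0247, -0.0459, -0.6847, 0.7270)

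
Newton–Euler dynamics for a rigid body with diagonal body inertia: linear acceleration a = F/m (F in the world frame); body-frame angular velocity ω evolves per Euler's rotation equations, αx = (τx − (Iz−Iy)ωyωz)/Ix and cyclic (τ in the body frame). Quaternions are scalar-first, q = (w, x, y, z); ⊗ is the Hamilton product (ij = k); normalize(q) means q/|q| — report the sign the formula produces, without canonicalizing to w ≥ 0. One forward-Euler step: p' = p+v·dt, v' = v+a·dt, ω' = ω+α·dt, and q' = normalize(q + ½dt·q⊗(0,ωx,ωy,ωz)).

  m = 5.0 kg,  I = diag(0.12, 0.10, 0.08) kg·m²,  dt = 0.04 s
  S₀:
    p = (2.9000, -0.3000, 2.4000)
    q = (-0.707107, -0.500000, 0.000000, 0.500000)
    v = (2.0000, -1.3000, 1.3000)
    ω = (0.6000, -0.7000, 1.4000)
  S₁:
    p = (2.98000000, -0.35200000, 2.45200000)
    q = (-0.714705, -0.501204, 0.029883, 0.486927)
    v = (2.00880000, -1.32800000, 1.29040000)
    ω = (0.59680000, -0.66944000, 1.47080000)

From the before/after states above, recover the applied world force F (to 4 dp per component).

v₁ − v₀ = (0.00880000, -0.02800000, -0.00960000)
m·(v₁−v₀)/dt = (1.1000, -3.5000, -1.2000)

F = (1.1000, -3.5000, -1.2000)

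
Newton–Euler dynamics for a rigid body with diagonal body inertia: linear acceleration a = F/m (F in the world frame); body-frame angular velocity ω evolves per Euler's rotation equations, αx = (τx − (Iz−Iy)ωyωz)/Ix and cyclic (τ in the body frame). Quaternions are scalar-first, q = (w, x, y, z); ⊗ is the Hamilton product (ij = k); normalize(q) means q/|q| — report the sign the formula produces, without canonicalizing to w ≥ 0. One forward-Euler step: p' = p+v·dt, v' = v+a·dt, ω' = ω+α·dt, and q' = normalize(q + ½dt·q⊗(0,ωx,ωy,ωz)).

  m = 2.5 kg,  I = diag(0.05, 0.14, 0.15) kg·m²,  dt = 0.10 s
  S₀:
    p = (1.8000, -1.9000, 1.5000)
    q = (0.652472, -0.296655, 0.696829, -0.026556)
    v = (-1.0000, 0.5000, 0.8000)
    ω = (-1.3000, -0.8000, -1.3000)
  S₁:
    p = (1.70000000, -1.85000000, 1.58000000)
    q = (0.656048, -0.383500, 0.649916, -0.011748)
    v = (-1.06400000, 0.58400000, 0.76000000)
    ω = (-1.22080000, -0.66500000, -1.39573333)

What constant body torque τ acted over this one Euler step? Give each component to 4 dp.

τ = (0.0500, 0.0200, -0.0500)

Δω = ω₁−ω₀ = (0.07920000, 0.13500000, -0.09573333)
τ = I·(Δω/dt) + ω₀×(Iω₀) = (0.0500, 0.0200, -0.0500)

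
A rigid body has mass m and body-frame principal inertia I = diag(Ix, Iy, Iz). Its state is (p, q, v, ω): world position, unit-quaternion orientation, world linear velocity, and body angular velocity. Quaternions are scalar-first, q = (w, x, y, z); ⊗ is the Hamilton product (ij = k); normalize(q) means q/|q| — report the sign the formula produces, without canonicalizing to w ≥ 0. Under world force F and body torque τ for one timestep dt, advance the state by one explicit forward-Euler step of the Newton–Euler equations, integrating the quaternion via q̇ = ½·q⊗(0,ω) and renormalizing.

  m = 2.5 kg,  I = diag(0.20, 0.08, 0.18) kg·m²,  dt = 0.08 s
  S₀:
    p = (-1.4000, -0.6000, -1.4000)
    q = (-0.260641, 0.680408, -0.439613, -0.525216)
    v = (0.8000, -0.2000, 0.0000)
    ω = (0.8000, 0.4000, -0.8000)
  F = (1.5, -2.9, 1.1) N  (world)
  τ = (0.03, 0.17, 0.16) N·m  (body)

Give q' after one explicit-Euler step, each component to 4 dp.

q' = (-0.2919, 0.6937, -0.4383, -0.4914)

2q̇ = q⊗(0,ω) = (-0.7886540, 0.3532640, 0.0198972, 0.8323664)
q + ½dt·q⊗(0,ω), renormalized = (-0.2919, 0.6937, -0.4383, -0.4914)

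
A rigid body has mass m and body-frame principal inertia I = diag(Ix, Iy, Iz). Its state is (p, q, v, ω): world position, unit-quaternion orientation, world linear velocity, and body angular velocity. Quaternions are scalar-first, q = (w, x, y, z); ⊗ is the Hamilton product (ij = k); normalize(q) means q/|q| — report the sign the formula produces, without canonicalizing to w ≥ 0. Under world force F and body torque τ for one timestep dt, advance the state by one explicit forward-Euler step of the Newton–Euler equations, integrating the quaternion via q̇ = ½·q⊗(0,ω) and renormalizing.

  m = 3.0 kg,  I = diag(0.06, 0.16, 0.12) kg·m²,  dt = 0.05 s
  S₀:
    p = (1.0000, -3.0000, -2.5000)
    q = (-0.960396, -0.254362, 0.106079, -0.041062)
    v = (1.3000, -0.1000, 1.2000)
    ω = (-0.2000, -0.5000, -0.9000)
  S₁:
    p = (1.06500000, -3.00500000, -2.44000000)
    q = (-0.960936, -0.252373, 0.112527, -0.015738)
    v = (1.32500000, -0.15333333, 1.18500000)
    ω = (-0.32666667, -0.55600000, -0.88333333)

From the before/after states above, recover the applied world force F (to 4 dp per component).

F = (1.5000, -3.2000, -0.9000)

Δv = v₁−v₀ = (0.02500000, -0.05333333, -0.01500000)
applied force F = (1.5000, -3.2000, -0.9000)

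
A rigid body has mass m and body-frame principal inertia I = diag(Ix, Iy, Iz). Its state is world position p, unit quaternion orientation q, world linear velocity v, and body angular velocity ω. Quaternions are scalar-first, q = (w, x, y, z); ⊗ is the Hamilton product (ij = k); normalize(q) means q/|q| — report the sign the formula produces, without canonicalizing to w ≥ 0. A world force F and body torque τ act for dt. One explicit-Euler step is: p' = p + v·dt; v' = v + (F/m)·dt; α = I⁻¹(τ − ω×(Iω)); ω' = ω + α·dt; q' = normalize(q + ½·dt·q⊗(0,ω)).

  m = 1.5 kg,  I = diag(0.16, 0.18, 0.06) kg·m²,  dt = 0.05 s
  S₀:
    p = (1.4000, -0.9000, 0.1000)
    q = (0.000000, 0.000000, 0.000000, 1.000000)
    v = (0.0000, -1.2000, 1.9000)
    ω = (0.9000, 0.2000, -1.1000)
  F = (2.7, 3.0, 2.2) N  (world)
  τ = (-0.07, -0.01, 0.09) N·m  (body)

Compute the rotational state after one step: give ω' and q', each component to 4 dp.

ω' = (0.8699, 0.2247, -1.0280)
q' = (0.0275, -0.0050, 0.0225, 0.9994)

gyro term ω×Iω = (0.0264, -0.0990, 0.0036)
angular accel α = (-0.6025, 0.4944, 1.4400)
new body rate ω' = (0.8699, 0.2247, -1.0280)
Hamilton product q⊗(0,ω) = (1.1000000, -0.2000000, 0.9000000, 0.0000000)
updated quaternion q' = (0.0275, -0.0050, 0.0225, 0.9994)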